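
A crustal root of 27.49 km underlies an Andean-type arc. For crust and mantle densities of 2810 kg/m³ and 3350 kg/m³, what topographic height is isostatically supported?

5.28 km

By Archimedes' principle applied to the lithosphere: ρ_c h = (ρ_m − ρ_c) r.
h = r (ρ_m − ρ_c) / ρ_c = 27.49 km × (3350 − 2810) / 2810 = 5.28 km.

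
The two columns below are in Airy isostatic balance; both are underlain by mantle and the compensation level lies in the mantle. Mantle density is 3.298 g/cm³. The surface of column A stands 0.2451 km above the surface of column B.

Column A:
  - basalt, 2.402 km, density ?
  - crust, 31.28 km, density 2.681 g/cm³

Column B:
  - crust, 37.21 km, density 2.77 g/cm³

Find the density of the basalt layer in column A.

2.82 g/cm³

Take the compensation level at the base of the deeper column (depth z_c below the surface of column A) and equate Σ ρ_i t_i down to z_c; mantle fills any gap and the z_c terms cancel.
Column A: 2.402×ρ + 31.28×2.681 + (z_c − 33.682)×3.298
Column B: 0.2451×0 + 37.21×2.77 + (z_c − 0.2451 − 37.21)×3.298
The z_c×3.298 term appears on both sides and cancels. Collect the known terms of each column as K = Σ(ρt)_known − 3.298 × (depth of known layers): K_A = 83.86168 − 3.298×33.682 = −27.221556; K_B = 103.0717 − 3.298×(0.2451 + 37.21) = −20.4552198.
Balance: K_A + 2.402×ρ = K_B, so ρ = (K_B − K_A)/2.402 = 6.76634/2.402 = 2.82 g/cm³.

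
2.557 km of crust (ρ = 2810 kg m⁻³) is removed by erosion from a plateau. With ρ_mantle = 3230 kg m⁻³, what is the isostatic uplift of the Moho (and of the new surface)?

Unloading: uplift u = e ρ_c/ρ_m = 2.557 km × 2810/3230 = 2.22 km.

2.22 km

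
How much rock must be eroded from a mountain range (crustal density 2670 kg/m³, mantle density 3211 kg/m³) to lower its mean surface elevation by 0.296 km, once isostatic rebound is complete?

Net drop Δ = e − u = e − e ρ_c/ρ_m = e (ρ_m − ρ_c)/ρ_m.
e = Δ ρ_m/(ρ_m − ρ_c) = 0.296 km × 3211/541 = 1.76 km.

1.76 km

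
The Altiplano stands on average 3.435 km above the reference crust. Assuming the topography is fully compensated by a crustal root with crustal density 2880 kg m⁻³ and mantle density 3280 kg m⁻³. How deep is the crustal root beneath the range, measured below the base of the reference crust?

For local isostatic compensation: the weight of the topography is balanced by the buoyancy of the root, ρ_c h = (ρ_m − ρ_c) r.
r = h · ρ_c / (ρ_m − ρ_c) = 3.435 km × 2880 / (3280 − 2880) = 24.7 km.

24.7 km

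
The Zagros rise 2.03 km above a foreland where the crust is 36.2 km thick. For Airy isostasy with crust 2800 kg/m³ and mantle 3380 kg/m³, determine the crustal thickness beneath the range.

48 km

Root depth r = h ρ_c / (ρ_m − ρ_c) = 2.03 km × 2800 / 580 = 9.8 km.
Total thickness = T + h + r = 36.2 km + 2.03 km + 9.8 km = 48 km.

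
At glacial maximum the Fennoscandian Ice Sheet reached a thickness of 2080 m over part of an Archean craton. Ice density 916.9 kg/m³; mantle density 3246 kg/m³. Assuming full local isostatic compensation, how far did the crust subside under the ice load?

588 m

Equating mass per unit area of the two columns: the ice load ρ_ice t is balanced by mantle displaced below, ρ_m s.
s = t ρ_ice / ρ_m = 2080 m × 916.9/3246 = 588 m.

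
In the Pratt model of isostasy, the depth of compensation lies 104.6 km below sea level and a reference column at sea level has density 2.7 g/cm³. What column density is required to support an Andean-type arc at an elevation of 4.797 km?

Pratt balance: ρ_ref D = ρ (D + h).
ρ = ρ_ref D/(D + h) = 2.7 × 104.6 km/(104.6 km + 4.797 km) = 2.58 g/cm³.

2.58 g/cm³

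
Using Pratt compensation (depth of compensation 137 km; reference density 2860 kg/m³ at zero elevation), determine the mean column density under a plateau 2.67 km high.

2810 kg/m³

Pratt balance: ρ_ref D = ρ (D + h).
ρ = ρ_ref D/(D + h) = 2860 × 137 km/(137 km + 2.67 km) = 2810 kg/m³.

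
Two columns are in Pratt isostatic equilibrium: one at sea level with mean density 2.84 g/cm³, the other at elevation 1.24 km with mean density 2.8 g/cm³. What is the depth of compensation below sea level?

86.8 km

ρ_ref D = ρ (D + h) → D (ρ_ref − ρ) = ρ h.
D = ρ h/(ρ_ref − ρ) = 2.8 × 1.24 km/(2.84 − 2.8) = 86.8 km.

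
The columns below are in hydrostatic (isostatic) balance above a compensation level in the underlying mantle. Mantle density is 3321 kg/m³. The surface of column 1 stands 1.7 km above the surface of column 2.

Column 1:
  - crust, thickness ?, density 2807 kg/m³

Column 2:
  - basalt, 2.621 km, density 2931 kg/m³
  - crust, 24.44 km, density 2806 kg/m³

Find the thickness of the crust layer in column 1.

Take the compensation level at the base of the deeper column (depth z_c below the surface of column 1) and equate Σ ρ_i t_i down to z_c; mantle fills any gap and the z_c terms cancel.
Column 1: x×2807 + (z_c − 0 − x)×3321
Column 2: 1.7×0 + 2.621×2931 + 24.44×2806 + (z_c − 1.7 − 27.061)×3321
The z_c×3321 term appears on both sides and cancels. Collect the known terms of each column as K = Σ(ρt)_known − 3321 × (depth of known layers): K_1 = 0 − 3321×0 = 0; K_2 = 76260.791 − 3321×(1.7 + 27.061) = −19254.49.
Balance: K_1 − x×(3321 − 2807) = K_2, so x = (K_1 − K_2)/(3321 − 2807) = 19254.5/514 = 37.5 km.

37.5 km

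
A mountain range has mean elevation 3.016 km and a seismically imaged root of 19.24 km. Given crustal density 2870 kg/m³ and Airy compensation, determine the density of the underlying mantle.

3320 kg/m³

Airy balance: ρ_c h = (ρ_m − ρ_c) r → ρ_m = ρ_c (1 + h/r).
ρ_m = 2870 × (1 + 3.016 km/19.24 km) = 3320 kg/m³.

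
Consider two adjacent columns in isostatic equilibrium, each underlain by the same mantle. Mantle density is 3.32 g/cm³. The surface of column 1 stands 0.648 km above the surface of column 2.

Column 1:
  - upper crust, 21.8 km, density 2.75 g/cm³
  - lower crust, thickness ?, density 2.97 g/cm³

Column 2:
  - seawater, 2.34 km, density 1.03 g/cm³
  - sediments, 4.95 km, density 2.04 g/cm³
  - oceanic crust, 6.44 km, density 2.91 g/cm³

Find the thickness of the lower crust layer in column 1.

Take the compensation level at the base of the deeper column (depth z_c below the surface of column 1) and equate Σ ρ_i t_i down to z_c; mantle fills any gap and the z_c terms cancel.
Column 1: 21.8×2.75 + x×2.97 + (z_c − 21.8 − x)×3.32
Column 2: 0.648×0 + 2.34×1.03 + 4.95×2.04 + 6.44×2.91 + (z_c − 0.648 − 13.73)×3.32
The z_c×3.32 term appears on both sides and cancels. Collect the known terms of each column as K = Σ(ρt)_known − 3.32 × (depth of known layers): K_1 = 59.95 − 3.32×21.8 = −12.426; K_2 = 31.2486 − 3.32×(0.648 + 13.73) = −16.48636.
Balance: K_1 − x×(3.32 − 2.97) = K_2, so x = (K_1 − K_2)/(3.32 − 2.97) = 4.06036/0.35 = 11.6 km.

11.6 km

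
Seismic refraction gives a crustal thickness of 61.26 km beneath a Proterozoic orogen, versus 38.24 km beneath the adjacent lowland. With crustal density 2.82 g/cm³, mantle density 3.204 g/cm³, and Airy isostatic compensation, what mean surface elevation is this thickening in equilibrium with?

2.76 km

Excess crust Δ = 61.26 km − 38.24 km = 23.02 km, split between elevation h and root r with h + r = Δ.
Airy balance ρ_c h = (ρ_m − ρ_c) r gives r = h ρ_c/(ρ_m − ρ_c), so h (1 + ρ_c/(ρ_m − ρ_c)) = Δ, i.e. h = Δ (ρ_m − ρ_c)/ρ_m.
h = 23.02 km × 0.384/3.204 = 2.76 km.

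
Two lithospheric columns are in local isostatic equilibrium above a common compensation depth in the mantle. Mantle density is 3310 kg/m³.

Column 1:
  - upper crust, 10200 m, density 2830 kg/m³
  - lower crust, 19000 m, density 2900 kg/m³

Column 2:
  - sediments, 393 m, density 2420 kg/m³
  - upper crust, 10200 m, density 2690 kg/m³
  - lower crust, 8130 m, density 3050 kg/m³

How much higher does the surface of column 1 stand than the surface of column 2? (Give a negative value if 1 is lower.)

1180 m

For any compensation level in the mantle, the mantle terms cancel and isostasy reduces to e = (Σt_1 − Σt_2) − (Σ(ρt)_1 − Σ(ρt)_2) / ρ_m.
Σt_1 = 29200 m; Σt_2 = 18723 m; Σ(ρt)_1 = 83966000; Σ(ρt)_2 = 53185560 (in m·kg/m³).
e = (29200 − 18723) − (83966000 − 53185560) / 3310 = 1180 m.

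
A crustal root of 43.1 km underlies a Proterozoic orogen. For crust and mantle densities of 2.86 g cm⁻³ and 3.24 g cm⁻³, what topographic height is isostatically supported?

5.73 km

For local isostatic compensation: ρ_c h = (ρ_m − ρ_c) r.
h = r (ρ_m − ρ_c) / ρ_c = 43.1 km × (3.24 − 2.86) / 2.86 = 5.73 km.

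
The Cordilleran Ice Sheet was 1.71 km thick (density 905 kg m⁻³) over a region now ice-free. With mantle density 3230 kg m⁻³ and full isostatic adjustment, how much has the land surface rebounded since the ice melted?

0.479 km

Removing the load lets mantle flow back in; uplift u satisfies ρ_ice t = ρ_m u.
u = t ρ_ice/ρ_m = 1.71 km × 905/3230 = 0.479 km.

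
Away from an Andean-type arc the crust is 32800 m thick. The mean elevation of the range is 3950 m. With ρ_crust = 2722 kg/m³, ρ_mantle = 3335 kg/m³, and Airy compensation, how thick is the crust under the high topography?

54300 m

Root depth r = h ρ_c / (ρ_m − ρ_c) = 3950 m × 2722 / 613 = 17540 m.
Total thickness = T + h + r = 32800 m + 3950 m + 17540 m = 54300 m.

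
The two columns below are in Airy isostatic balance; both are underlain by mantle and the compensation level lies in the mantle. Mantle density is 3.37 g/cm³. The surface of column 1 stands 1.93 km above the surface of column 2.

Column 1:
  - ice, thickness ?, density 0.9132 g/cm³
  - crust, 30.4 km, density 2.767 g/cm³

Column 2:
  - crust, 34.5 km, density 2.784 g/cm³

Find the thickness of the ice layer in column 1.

3.41 km

Take the compensation level at the base of the deeper column (depth z_c below the surface of column 1) and equate Σ ρ_i t_i down to z_c; mantle fills any gap and the z_c terms cancel.
Column 1: x×0.9132 + 30.4×2.767 + (z_c − 30.4 − x)×3.37
Column 2: 1.93×0 + 34.5×2.784 + (z_c − 1.93 − 34.5)×3.37
The z_c×3.37 term appears on both sides and cancels. Collect the known terms of each column as K = Σ(ρt)_known − 3.37 × (depth of known layers): K_1 = 84.1168 − 3.37×30.4 = −18.3312; K_2 = 96.048 − 3.37×(1.93 + 34.5) = −26.7211.
Balance: K_1 − x×(3.37 − 0.9132) = K_2, so x = (K_1 − K_2)/(3.37 − 0.9132) = 8.3899/2.4568 = 3.41 km.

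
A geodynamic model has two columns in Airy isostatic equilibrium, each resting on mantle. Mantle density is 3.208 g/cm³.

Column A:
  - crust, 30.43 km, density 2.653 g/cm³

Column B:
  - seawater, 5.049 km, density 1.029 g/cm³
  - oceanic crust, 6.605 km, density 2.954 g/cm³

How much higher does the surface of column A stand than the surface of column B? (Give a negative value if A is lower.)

For any compensation level in the mantle, the mantle terms cancel and isostasy reduces to e = (Σt_A − Σt_B) − (Σ(ρt)_A − Σ(ρt)_B) / ρ_m.
Σt_A = 30.43 km; Σt_B = 11.654 km; Σ(ρt)_A = 80.73079; Σ(ρt)_B = 24.706591 (in km·g/cm³).
e = (30.43 − 11.654) − (80.73079 − 24.706591) / 3.208 = 1.31 km.

1.31 km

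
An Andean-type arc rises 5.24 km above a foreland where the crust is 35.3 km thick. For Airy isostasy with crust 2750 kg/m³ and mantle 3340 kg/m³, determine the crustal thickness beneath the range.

65 km

Root depth r = h ρ_c / (ρ_m − ρ_c) = 5.24 km × 2750 / 590 = 24.42 km.
Total thickness = T + h + r = 35.3 km + 5.24 km + 24.42 km = 65 km.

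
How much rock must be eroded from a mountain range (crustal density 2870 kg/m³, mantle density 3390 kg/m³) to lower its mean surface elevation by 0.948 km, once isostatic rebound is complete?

Net drop Δ = e − u = e − e ρ_c/ρ_m = e (ρ_m − ρ_c)/ρ_m.
e = Δ ρ_m/(ρ_m − ρ_c) = 0.948 km × 3390/520 = 6.18 km.

6.18 km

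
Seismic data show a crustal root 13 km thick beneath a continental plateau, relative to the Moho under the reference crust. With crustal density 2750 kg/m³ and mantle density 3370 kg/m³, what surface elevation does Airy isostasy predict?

Equating mass per unit area of the two columns: ρ_c h = (ρ_m − ρ_c) r.
h = r (ρ_m − ρ_c) / ρ_c = 13 km × (3370 − 2750) / 2750 = 2.93 km.

2.93 km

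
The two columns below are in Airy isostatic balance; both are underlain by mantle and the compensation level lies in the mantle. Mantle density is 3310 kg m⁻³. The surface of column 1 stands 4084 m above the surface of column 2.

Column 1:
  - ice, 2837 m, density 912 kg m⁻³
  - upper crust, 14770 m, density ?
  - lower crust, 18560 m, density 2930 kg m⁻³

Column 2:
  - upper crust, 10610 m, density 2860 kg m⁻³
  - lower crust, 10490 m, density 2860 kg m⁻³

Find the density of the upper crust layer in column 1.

Take the compensation level at the base of the deeper column (depth z_c below the surface of column 1) and equate Σ ρ_i t_i down to z_c; mantle fills any gap and the z_c terms cancel.
Column 1: 2837×912 + 14770×ρ + 18560×2930 + (z_c − 36167)×3310
Column 2: 4084×0 + 10610×2860 + 10490×2860 + (z_c − 4084 − 21100)×3310
The z_c×3310 term appears on both sides and cancels. Collect the known terms of each column as K = Σ(ρt)_known − 3310 × (depth of known layers): K_1 = 56968144 − 3310×36167 = −62744626; K_2 = 60346000 − 3310×(4084 + 21100) = −23013040.
Balance: K_1 + 14770×ρ = K_2, so ρ = (K_2 − K_1)/14770 = 39731600/14770 = 2690 kg m⁻³.

2690 kg m⁻³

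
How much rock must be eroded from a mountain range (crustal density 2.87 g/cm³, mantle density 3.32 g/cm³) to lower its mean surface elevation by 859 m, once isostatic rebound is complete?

6340 m

Net drop Δ = e − u = e − e ρ_c/ρ_m = e (ρ_m − ρ_c)/ρ_m.
e = Δ ρ_m/(ρ_m − ρ_c) = 859 m × 3.32/0.45 = 6340 m.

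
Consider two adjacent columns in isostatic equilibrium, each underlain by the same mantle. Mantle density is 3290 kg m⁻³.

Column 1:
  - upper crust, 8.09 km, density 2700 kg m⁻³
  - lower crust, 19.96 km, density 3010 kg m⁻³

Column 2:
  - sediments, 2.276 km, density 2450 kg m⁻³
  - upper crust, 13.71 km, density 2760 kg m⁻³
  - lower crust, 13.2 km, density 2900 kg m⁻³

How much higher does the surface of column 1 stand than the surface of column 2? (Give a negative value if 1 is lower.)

For any compensation level in the mantle, the mantle terms cancel and isostasy reduces to e = (Σt_1 − Σt_2) − (Σ(ρt)_1 − Σ(ρt)_2) / ρ_m.
Σt_1 = 28.05 km; Σt_2 = 29.186 km; Σ(ρt)_1 = 81922.6; Σ(ρt)_2 = 81695.8 (in km·kg m⁻³).
e = (28.05 − 29.186) − (81922.6 − 81695.8) / 3290 = −1.2 km.

−1.2 km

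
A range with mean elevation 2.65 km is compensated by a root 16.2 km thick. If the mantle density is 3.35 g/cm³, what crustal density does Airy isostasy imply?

ρ_c h = (ρ_m − ρ_c) r → ρ_c (h + r) = ρ_m r → ρ_c = ρ_m r / (h + r).
ρ_c = 3.35 × 16.2 km / (2.65 km + 16.2 km) = 2.88 g/cm³.

2.88 g/cm³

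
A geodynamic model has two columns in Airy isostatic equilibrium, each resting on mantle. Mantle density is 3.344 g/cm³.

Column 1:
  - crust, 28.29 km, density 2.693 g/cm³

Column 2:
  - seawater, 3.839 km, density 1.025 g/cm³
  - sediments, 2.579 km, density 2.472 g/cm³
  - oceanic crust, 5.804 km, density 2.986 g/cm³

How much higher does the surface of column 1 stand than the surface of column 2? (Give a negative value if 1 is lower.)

For any compensation level in the mantle, the mantle terms cancel and isostasy reduces to e = (Σt_1 − Σt_2) − (Σ(ρt)_1 − Σ(ρt)_2) / ρ_m.
Σt_1 = 28.29 km; Σt_2 = 12.222 km; Σ(ρt)_1 = 76.18497; Σ(ρt)_2 = 27.641007 (in km·g/cm³).
e = (28.29 − 12.222) − (76.18497 − 27.641007) / 3.344 = 1.55 km.

1.55 km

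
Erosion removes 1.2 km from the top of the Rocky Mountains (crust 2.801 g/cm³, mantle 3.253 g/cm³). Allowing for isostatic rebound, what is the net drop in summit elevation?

Rebound u = e ρ_c/ρ_m = 1.2 km × 2.801/3.253 = 1.033 km.
Net surface drop = e − u = 1.2 km − 1.033 km = e (ρ_m − ρ_c)/ρ_m = 0.167 km.

0.167 km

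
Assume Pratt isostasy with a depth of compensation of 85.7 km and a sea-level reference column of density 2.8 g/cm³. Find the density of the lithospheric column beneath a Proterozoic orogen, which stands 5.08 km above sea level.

2.64 g/cm³

Pratt balance: ρ_ref D = ρ (D + h).
ρ = ρ_ref D/(D + h) = 2.8 × 85.7 km/(85.7 km + 5.08 km) = 2.64 g/cm³.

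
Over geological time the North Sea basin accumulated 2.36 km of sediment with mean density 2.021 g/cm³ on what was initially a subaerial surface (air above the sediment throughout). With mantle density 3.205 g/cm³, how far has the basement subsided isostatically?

Subaerial load: s = t ρ_sed / ρ_m = 2.36 km × 2.021/3.205 = 1.49 km.

1.49 km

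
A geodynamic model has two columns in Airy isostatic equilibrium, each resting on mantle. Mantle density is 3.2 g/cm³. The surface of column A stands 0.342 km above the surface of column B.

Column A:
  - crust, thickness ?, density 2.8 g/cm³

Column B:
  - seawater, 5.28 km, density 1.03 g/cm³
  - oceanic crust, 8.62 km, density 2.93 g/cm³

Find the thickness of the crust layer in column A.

Take the compensation level at the base of the deeper column (depth z_c below the surface of column A) and equate Σ ρ_i t_i down to z_c; mantle fills any gap and the z_c terms cancel.
Column A: x×2.8 + (z_c − 0 − x)×3.2
Column B: 0.342×0 + 5.28×1.03 + 8.62×2.93 + (z_c − 0.342 − 13.9)×3.2
The z_c×3.2 term appears on both sides and cancels. Collect the known terms of each column as K = Σ(ρt)_known − 3.2 × (depth of known layers): K_A = 0 − 3.2×0 = 0; K_B = 30.695 − 3.2×(0.342 + 13.9) = −14.8794.
Balance: K_A − x×(3.2 − 2.8) = K_B, so x = (K_A − K_B)/(3.2 − 2.8) = 14.8794/0.4 = 37.2 km.

37.2 km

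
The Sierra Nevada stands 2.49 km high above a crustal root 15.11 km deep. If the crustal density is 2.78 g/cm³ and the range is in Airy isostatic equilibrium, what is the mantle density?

Airy balance: ρ_c h = (ρ_m − ρ_c) r → ρ_m = ρ_c (1 + h/r).
ρ_m = 2.78 × (1 + 2.49 km/15.11 km) = 3.24 g/cm³.

3.24 g/cm³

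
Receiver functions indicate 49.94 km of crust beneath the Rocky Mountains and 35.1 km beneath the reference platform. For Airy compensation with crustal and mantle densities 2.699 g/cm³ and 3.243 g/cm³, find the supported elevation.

Excess crust Δ = 49.94 km − 35.1 km = 14.84 km, split between elevation h and root r with h + r = Δ.
Airy balance ρ_c h = (ρ_m − ρ_c) r gives r = h ρ_c/(ρ_m − ρ_c), so h (1 + ρ_c/(ρ_m − ρ_c)) = Δ, i.e. h = Δ (ρ_m − ρ_c)/ρ_m.
h = 14.84 km × 0.544/3.243 = 2.49 km.

2.49 km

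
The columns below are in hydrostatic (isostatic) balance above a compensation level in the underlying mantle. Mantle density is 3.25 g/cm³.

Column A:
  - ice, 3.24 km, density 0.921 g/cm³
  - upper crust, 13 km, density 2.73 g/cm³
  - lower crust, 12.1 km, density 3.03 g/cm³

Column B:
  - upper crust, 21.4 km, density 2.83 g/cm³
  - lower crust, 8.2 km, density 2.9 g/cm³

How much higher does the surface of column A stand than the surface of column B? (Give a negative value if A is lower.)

1.57 km

For any compensation level in the mantle, the mantle terms cancel and isostasy reduces to e = (Σt_A − Σt_B) − (Σ(ρt)_A − Σ(ρt)_B) / ρ_m.
Σt_A = 28.34 km; Σt_B = 29.6 km; Σ(ρt)_A = 75.13704; Σ(ρt)_B = 84.342 (in km·g/cm³).
e = (28.34 − 29.6) − (75.13704 − 84.342) / 3.25 = 1.57 km.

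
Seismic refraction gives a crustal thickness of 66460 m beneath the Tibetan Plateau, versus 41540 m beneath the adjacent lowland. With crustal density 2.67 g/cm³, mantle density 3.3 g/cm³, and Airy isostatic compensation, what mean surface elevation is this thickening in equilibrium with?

4760 m

Excess crust Δ = 66460 m − 41540 m = 24920 m, split between elevation h and root r with h + r = Δ.
Airy balance ρ_c h = (ρ_m − ρ_c) r gives r = h ρ_c/(ρ_m − ρ_c), so h (1 + ρ_c/(ρ_m − ρ_c)) = Δ, i.e. h = Δ (ρ_m − ρ_c)/ρ_m.
h = 24920 m × 0.63/3.3 = 4760 m.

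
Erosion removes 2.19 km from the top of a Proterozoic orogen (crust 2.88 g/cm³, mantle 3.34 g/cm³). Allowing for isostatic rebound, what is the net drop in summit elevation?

0.302 km

Rebound u = e ρ_c/ρ_m = 2.19 km × 2.88/3.34 = 1.888 km.
Net surface drop = e − u = 2.19 km − 1.888 km = e (ρ_m − ρ_c)/ρ_m = 0.302 km.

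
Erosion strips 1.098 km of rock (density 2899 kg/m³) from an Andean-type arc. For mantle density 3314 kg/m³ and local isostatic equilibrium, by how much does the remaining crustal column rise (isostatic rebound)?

Unloading: uplift u = e ρ_c/ρ_m = 1.098 km × 2899/3314 = 0.961 km.

0.961 km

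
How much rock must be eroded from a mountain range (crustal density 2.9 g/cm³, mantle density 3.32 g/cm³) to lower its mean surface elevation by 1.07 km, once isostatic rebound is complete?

Net drop Δ = e − u = e − e ρ_c/ρ_m = e (ρ_m − ρ_c)/ρ_m.
e = Δ ρ_m/(ρ_m − ρ_c) = 1.07 km × 3.32/0.42 = 8.46 km.

8.46 km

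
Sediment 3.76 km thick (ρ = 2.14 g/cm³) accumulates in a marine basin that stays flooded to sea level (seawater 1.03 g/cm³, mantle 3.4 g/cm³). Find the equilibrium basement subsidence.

Submarine loading: the sediment displaces seawater, and the subsidence is in turn flooded, so s (ρ_m − ρ_w) = t (ρ_sed − ρ_w).
s = 3.76 km × (2.14 − 1.03) / (3.4 − 1.03) = 1.76 km.

1.76 km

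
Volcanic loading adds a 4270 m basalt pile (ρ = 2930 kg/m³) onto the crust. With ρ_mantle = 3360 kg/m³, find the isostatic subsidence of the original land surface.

Subaerial loading: s = t ρ_load / ρ_m.
s = 4270 m × 2930/3360 = 3720 m.

3720 m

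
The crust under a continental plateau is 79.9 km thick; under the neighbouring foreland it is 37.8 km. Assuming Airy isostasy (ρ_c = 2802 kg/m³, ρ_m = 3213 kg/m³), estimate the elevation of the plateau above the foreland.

5.39 km

Excess crust Δ = 79.9 km − 37.8 km = 42.1 km, split between elevation h and root r with h + r = Δ.
Airy balance ρ_c h = (ρ_m − ρ_c) r gives r = h ρ_c/(ρ_m − ρ_c), so h (1 + ρ_c/(ρ_m − ρ_c)) = Δ, i.e. h = Δ (ρ_m − ρ_c)/ρ_m.
h = 42.1 km × 411/3213 = 5.39 km.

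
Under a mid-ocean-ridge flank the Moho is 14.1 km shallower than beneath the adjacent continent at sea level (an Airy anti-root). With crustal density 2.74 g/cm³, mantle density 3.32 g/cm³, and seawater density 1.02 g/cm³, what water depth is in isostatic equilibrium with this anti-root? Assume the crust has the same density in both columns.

4.75 km

Replacing a thickness d of crust by seawater at the top must be balanced by replacing crust with mantle at the base: d (ρ_c − ρ_w) = a (ρ_m − ρ_c).
d = a (ρ_m − ρ_c)/(ρ_c − ρ_w) = 14.1 km × 0.58/1.72 = 4.75 km.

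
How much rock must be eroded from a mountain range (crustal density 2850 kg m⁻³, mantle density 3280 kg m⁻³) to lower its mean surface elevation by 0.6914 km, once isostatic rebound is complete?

Net drop Δ = e − u = e − e ρ_c/ρ_m = e (ρ_m − ρ_c)/ρ_m.
e = Δ ρ_m/(ρ_m − ρ_c) = 0.6914 km × 3280/430 = 5.27 km.

5.27 km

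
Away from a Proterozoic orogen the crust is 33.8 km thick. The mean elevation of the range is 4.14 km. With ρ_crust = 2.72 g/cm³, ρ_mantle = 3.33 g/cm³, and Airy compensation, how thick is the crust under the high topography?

56.4 km

Root depth r = h ρ_c / (ρ_m − ρ_c) = 4.14 km × 2.72 / 0.61 = 18.46 km.
Total thickness = T + h + r = 33.8 km + 4.14 km + 18.46 km = 56.4 km.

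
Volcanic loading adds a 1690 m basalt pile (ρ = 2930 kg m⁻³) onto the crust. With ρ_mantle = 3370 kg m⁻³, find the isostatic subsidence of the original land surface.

1470 m

Subaerial loading: s = t ρ_load / ρ_m.
s = 1690 m × 2930/3370 = 1470 m.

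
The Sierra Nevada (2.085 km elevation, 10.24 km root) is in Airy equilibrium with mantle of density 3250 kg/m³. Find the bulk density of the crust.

2700 kg/m³

ρ_c h = (ρ_m − ρ_c) r → ρ_c (h + r) = ρ_m r → ρ_c = ρ_m r / (h + r).
ρ_c = 3250 × 10.24 km / (2.085 km + 10.24 km) = 2700 kg/m³.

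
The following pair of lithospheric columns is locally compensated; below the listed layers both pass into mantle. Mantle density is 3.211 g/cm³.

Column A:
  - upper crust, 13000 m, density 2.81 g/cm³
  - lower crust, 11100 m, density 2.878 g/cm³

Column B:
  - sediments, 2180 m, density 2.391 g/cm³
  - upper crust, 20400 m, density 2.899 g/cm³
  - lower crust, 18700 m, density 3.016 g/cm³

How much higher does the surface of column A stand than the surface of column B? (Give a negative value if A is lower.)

−900 m

For any compensation level in the mantle, the mantle terms cancel and isostasy reduces to e = (Σt_A − Σt_B) − (Σ(ρt)_A − Σ(ρt)_B) / ρ_m.
Σt_A = 24100 m; Σt_B = 41280 m; Σ(ρt)_A = 68475.8; Σ(ρt)_B = 120751.18 (in m·g/cm³).
e = (24100 − 41280) − (68475.8 − 120751.18) / 3.211 = −900 m.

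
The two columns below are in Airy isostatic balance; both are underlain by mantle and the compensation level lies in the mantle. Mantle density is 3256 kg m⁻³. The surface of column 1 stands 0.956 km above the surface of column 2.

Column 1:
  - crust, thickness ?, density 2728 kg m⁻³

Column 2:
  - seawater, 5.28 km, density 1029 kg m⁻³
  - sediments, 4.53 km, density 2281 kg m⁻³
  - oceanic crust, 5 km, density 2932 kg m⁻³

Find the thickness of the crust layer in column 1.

Take the compensation level at the base of the deeper column (depth z_c below the surface of column 1) and equate Σ ρ_i t_i down to z_c; mantle fills any gap and the z_c terms cancel.
Column 1: x×2728 + (z_c − 0 − x)×3256
Column 2: 0.956×0 + 5.28×1029 + 4.53×2281 + 5×2932 + (z_c − 0.956 − 14.81)×3256
The z_c×3256 term appears on both sides and cancels. Collect the known terms of each column as K = Σ(ρt)_known − 3256 × (depth of known layers): K_1 = 0 − 3256×0 = 0; K_2 = 30426.05 − 3256×(0.956 + 14.81) = −20908.046.
Balance: K_1 − x×(3256 − 2728) = K_2, so x = (K_1 − K_2)/(3256 − 2728) = 20908/528 = 39.6 km.

39.6 km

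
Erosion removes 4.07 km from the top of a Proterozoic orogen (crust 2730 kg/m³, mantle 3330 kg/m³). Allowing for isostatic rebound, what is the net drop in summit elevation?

0.733 km

Rebound u = e ρ_c/ρ_m = 4.07 km × 2730/3330 = 3.337 km.
Net surface drop = e − u = 4.07 km − 3.337 km = e (ρ_m − ρ_c)/ρ_m = 0.733 km.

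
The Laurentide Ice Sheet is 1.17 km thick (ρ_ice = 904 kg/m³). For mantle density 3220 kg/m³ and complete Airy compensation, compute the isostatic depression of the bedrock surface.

0.328 km

Balancing pressure at the compensation depth: the ice load ρ_ice t is balanced by mantle displaced below, ρ_m s.
s = t ρ_ice / ρ_m = 1.17 km × 904/3220 = 0.328 km.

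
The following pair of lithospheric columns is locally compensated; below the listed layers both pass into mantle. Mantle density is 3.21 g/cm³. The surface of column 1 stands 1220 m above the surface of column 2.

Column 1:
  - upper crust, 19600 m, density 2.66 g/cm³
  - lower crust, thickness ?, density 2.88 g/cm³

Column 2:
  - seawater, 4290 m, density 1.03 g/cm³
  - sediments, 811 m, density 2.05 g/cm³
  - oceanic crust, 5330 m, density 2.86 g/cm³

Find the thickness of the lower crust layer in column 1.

16000 m

Take the compensation level at the base of the deeper column (depth z_c below the surface of column 1) and equate Σ ρ_i t_i down to z_c; mantle fills any gap and the z_c terms cancel.
Column 1: 19600×2.66 + x×2.88 + (z_c − 19600 − x)×3.21
Column 2: 1220×0 + 4290×1.03 + 811×2.05 + 5330×2.86 + (z_c − 1220 − 10431)×3.21
The z_c×3.21 term appears on both sides and cancels. Collect the known terms of each column as K = Σ(ρt)_known − 3.21 × (depth of known layers): K_1 = 52136 − 3.21×19600 = −10780; K_2 = 21325.05 − 3.21×(1220 + 10431) = −16074.66.
Balance: K_1 − x×(3.21 − 2.88) = K_2, so x = (K_1 − K_2)/(3.21 − 2.88) = 5294.66/0.33 = 16000 m.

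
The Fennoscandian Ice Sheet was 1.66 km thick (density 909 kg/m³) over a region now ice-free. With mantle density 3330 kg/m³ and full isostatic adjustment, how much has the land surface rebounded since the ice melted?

0.453 km

Removing the load lets mantle flow back in; uplift u satisfies ρ_ice t = ρ_m u.
u = t ρ_ice/ρ_m = 1.66 km × 909/3330 = 0.453 km.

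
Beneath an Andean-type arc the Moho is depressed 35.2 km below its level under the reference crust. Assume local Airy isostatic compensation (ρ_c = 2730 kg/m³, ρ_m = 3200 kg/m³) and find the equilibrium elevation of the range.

6.06 km

Isostatic balance requires: ρ_c h = (ρ_m − ρ_c) r.
h = r (ρ_m − ρ_c) / ρ_c = 35.2 km × (3200 − 2730) / 2730 = 6.06 km.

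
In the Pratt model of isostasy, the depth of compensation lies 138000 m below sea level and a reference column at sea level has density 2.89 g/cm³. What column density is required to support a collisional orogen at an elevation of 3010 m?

Pratt balance: ρ_ref D = ρ (D + h).
ρ = ρ_ref D/(D + h) = 2.89 × 138000 m/(138000 m + 3010 m) = 2.83 g/cm³.

2.83 g/cm³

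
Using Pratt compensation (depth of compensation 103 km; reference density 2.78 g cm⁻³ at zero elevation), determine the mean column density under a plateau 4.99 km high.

Pratt balance: ρ_ref D = ρ (D + h).
ρ = ρ_ref D/(D + h) = 2.78 × 103 km/(103 km + 4.99 km) = 2.65 g cm⁻³.

2.65 g cm⁻³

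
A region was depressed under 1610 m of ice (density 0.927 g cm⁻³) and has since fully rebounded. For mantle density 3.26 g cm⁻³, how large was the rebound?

458 m

Removing the load lets mantle flow back in; uplift u satisfies ρ_ice t = ρ_m u.
u = t ρ_ice/ρ_m = 1610 m × 0.927/3.26 = 458 m.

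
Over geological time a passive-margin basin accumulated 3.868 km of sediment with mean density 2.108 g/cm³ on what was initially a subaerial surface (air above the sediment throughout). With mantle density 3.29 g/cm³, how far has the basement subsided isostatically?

2.48 km

Subaerial load: s = t ρ_sed / ρ_m = 3.868 km × 2.108/3.29 = 2.48 km.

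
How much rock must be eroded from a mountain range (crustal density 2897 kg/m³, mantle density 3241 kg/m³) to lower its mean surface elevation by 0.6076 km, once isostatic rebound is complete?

Net drop Δ = e − u = e − e ρ_c/ρ_m = e (ρ_m − ρ_c)/ρ_m.
e = Δ ρ_m/(ρ_m − ρ_c) = 0.6076 km × 3241/344 = 5.72 km.

5.72 km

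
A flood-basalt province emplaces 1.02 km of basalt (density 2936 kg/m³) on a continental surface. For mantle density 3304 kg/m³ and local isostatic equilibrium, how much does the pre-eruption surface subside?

Subaerial loading: s = t ρ_load / ρ_m.
s = 1.02 km × 2936/3304 = 0.906 km.

0.906 km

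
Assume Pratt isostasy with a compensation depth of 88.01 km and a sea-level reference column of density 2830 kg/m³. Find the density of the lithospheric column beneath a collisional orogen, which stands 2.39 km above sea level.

2760 kg/m³

Pratt balance: ρ_ref D = ρ (D + h).
ρ = ρ_ref D/(D + h) = 2830 × 88.01 km/(88.01 km + 2.39 km) = 2760 kg/m³.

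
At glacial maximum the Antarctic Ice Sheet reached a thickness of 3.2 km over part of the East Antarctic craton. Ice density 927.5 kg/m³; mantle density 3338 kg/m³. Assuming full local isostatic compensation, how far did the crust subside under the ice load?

Balancing pressure at the compensation depth: the ice load ρ_ice t is balanced by mantle displaced below, ρ_m s.
s = t ρ_ice / ρ_m = 3.2 km × 927.5/3338 = 0.889 km.

0.889 km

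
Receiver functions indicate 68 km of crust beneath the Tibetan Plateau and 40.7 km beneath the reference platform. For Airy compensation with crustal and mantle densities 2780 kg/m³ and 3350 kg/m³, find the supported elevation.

4.65 km

Excess crust Δ = 68 km − 40.7 km = 27.3 km, split between elevation h and root r with h + r = Δ.
Airy balance ρ_c h = (ρ_m − ρ_c) r gives r = h ρ_c/(ρ_m − ρ_c), so h (1 + ρ_c/(ρ_m − ρ_c)) = Δ, i.e. h = Δ (ρ_m − ρ_c)/ρ_m.
h = 27.3 km × 570/3350 = 4.65 km.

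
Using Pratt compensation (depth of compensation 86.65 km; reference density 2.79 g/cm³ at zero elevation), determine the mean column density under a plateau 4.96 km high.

Pratt balance: ρ_ref D = ρ (D + h).
ρ = ρ_ref D/(D + h) = 2.79 × 86.65 km/(86.65 km + 4.96 km) = 2.64 g/cm³.

2.64 g/cm³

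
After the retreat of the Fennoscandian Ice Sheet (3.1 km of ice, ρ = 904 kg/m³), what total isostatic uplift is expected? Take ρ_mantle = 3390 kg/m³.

0.827 km

Removing the load lets mantle flow back in; uplift u satisfies ρ_ice t = ρ_m u.
u = t ρ_ice/ρ_m = 3.1 km × 904/3390 = 0.827 km.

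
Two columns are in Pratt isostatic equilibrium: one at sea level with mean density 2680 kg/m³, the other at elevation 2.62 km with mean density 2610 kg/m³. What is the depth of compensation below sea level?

97.7 km

ρ_ref D = ρ (D + h) → D (ρ_ref − ρ) = ρ h.
D = ρ h/(ρ_ref − ρ) = 2610 × 2.62 km/(2680 − 2610) = 97.7 km.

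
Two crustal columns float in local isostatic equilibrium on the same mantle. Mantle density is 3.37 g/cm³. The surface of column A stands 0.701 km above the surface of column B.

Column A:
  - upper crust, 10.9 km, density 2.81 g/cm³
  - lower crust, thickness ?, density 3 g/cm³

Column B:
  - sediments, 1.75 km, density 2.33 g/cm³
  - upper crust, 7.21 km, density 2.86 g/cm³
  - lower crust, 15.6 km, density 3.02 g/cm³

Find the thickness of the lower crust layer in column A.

19.5 km

Take the compensation level at the base of the deeper column (depth z_c below the surface of column A) and equate Σ ρ_i t_i down to z_c; mantle fills any gap and the z_c terms cancel.
Column A: 10.9×2.81 + x×3 + (z_c − 10.9 − x)×3.37
Column B: 0.701×0 + 1.75×2.33 + 7.21×2.86 + 15.6×3.02 + (z_c − 0.701 − 24.56)×3.37
The z_c×3.37 term appears on both sides and cancels. Collect the known terms of each column as K = Σ(ρt)_known − 3.37 × (depth of known layers): K_A = 30.629 − 3.37×10.9 = −6.104; K_B = 71.8101 − 3.37×(0.701 + 24.56) = −13.31947.
Balance: K_A − x×(3.37 − 3) = K_B, so x = (K_A − K_B)/(3.37 − 3) = 7.21547/0.37 = 19.5 km.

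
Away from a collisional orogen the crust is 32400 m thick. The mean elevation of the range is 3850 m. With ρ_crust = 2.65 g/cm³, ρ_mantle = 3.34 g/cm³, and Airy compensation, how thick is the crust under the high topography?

51000 m

Root depth r = h ρ_c / (ρ_m − ρ_c) = 3850 m × 2.65 / 0.69 = 14790 m.
Total thickness = T + h + r = 32400 m + 3850 m + 14790 m = 51000 m.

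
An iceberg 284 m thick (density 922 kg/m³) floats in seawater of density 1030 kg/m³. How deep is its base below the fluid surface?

Draft d = t ρ_obj/ρ_fluid = 284 m × 922/1030 = 254 m.

254 m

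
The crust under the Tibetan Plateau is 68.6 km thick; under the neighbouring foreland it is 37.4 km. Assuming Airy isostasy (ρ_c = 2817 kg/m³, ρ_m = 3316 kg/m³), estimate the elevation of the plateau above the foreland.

4.7 km

Excess crust Δ = 68.6 km − 37.4 km = 31.2 km, split between elevation h and root r with h + r = Δ.
Airy balance ρ_c h = (ρ_m − ρ_c) r gives r = h ρ_c/(ρ_m − ρ_c), so h (1 + ρ_c/(ρ_m − ρ_c)) = Δ, i.e. h = Δ (ρ_m − ρ_c)/ρ_m.
h = 31.2 km × 499/3316 = 4.7 km.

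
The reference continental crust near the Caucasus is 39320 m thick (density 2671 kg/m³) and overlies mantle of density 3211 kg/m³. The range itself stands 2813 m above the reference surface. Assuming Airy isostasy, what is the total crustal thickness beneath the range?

56000 m

Root depth r = h ρ_c / (ρ_m − ρ_c) = 2813 m × 2671 / 540 = 13910 m.
Total thickness = T + h + r = 39320 m + 2813 m + 13910 m = 56000 m.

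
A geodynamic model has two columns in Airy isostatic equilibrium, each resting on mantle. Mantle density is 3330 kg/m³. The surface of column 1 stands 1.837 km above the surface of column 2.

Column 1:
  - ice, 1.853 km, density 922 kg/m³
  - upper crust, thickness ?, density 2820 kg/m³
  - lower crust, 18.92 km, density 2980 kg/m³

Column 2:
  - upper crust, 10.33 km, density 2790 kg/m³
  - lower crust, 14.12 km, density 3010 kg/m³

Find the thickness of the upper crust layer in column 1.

10.1 km

Take the compensation level at the base of the deeper column (depth z_c below the surface of column 1) and equate Σ ρ_i t_i down to z_c; mantle fills any gap and the z_c terms cancel.
Column 1: 1.853×922 + x×2820 + 18.92×2980 + (z_c − 20.773 − x)×3330
Column 2: 1.837×0 + 10.33×2790 + 14.12×3010 + (z_c − 1.837 − 24.45)×3330
The z_c×3330 term appears on both sides and cancels. Collect the known terms of each column as K = Σ(ρt)_known − 3330 × (depth of known layers): K_1 = 58090.066 − 3330×20.773 = −11084.024; K_2 = 71321.9 − 3330×(1.837 + 24.45) = −16213.81.
Balance: K_1 − x×(3330 − 2820) = K_2, so x = (K_1 − K_2)/(3330 − 2820) = 5129.79/510 = 10.1 km.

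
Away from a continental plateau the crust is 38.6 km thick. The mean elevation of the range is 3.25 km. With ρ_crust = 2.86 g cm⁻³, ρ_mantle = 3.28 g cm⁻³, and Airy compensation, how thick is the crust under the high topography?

Root depth r = h ρ_c / (ρ_m − ρ_c) = 3.25 km × 2.86 / 0.42 = 22.13 km.
Total thickness = T + h + r = 38.6 km + 3.25 km + 22.13 km = 64 km.

64 km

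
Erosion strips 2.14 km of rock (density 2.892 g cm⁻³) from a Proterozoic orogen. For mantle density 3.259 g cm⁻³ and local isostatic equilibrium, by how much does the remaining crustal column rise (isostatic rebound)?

1.9 km

Unloading: uplift u = e ρ_c/ρ_m = 2.14 km × 2.892/3.259 = 1.9 km.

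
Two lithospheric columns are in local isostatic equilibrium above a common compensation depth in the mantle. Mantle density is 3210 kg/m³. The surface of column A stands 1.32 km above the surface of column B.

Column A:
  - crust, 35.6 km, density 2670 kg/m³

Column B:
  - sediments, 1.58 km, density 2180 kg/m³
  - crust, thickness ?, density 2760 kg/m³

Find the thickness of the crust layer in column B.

29.7 km

Take the compensation level at the base of the deeper column (depth z_c below the surface of column A) and equate Σ ρ_i t_i down to z_c; mantle fills any gap and the z_c terms cancel.
Column A: 35.6×2670 + (z_c − 35.6)×3210
Column B: 1.32×0 + 1.58×2180 + x×2760 + (z_c − 1.32 − 1.58 − x)×3210
The z_c×3210 term appears on both sides and cancels. Collect the known terms of each column as K = Σ(ρt)_known − 3210 × (depth of known layers): K_A = 95052 − 3210×35.6 = −19224; K_B = 3444.4 − 3210×(1.32 + 1.58) = −5864.6.
Balance: K_A = K_B − x×(3210 − 2760), so x = (K_B − K_A)/(3210 − 2760) = 13359.4/450 = 29.7 km.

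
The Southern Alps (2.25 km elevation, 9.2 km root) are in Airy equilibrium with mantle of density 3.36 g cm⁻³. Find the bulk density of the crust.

ρ_c h = (ρ_m − ρ_c) r → ρ_c (h + r) = ρ_m r → ρ_c = ρ_m r / (h + r).
ρ_c = 3.36 × 9.2 km / (2.25 km + 9.2 km) = 2.7 g cm⁻³.

2.7 g cm⁻³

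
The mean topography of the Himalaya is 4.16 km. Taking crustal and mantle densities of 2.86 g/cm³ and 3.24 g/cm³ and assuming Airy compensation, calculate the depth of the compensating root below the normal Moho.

31.3 km

Balancing pressure at the compensation depth: the weight of the topography is balanced by the buoyancy of the root, ρ_c h = (ρ_m − ρ_c) r.
r = h · ρ_c / (ρ_m − ρ_c) = 4.16 km × 2.86 / (3.24 − 2.86) = 31.3 km.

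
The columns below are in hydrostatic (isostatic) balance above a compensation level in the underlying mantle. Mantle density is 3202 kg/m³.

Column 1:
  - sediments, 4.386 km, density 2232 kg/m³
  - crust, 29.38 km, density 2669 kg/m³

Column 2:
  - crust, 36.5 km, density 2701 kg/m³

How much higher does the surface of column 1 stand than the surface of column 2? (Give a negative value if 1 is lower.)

For any compensation level in the mantle, the mantle terms cancel and isostasy reduces to e = (Σt_1 − Σt_2) − (Σ(ρt)_1 − Σ(ρt)_2) / ρ_m.
Σt_1 = 33.766 km; Σt_2 = 36.5 km; Σ(ρt)_1 = 88204.772; Σ(ρt)_2 = 98586.5 (in km·kg/m³).
e = (33.766 − 36.5) − (88204.772 − 98586.5) / 3202 = 0.508 km.

0.508 km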